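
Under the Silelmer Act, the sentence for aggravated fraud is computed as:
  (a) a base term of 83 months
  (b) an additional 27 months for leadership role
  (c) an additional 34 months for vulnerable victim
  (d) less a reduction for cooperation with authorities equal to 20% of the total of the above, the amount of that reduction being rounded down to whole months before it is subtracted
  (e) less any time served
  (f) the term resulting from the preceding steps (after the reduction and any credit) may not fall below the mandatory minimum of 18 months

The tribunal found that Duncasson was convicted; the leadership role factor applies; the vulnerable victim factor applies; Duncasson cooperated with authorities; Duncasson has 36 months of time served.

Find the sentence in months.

80 months

Leadership role enhancement: +27 months
Vulnerable victim enhancement: +34 months
Adjusted term: 83 months + 27 months + 34 months = 144 months
Cooperation with authorities reduction: 20% of 144 months = 28 months (rounded down)
After reduction: 144 − 28 = 116 months
Less time served: 116 months − 36 months = 80 months
Minimum 18 months: 80 months meets the minimum, no increase.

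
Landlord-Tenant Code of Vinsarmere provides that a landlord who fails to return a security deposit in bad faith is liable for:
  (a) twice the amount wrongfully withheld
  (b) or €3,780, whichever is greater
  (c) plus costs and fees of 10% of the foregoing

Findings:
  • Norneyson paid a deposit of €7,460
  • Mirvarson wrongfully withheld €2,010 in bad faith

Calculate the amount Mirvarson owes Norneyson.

€4,422

Doubled: 2 × €2,010 = €4,020
Minimum €3,780: €4,020 meets the minimum, no increase.
Costs and fees: 10% of €4,020 = €402
Total recovery: €4,020 + €402 = €4,422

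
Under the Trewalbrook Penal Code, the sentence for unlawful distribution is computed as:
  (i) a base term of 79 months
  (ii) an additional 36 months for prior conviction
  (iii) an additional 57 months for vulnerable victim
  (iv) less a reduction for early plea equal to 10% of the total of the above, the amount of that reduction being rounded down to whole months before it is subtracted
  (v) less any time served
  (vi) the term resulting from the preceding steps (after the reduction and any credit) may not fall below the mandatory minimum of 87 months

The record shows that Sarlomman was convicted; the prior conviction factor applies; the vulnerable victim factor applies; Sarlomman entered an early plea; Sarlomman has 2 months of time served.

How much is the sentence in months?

153 months

Prior conviction enhancement: +36 months
Vulnerable victim enhancement: +57 months
Adjusted term: 79 months + 36 months + 57 months = 172 months
Early plea reduction: 10% of 172 months = 17 months (rounded down)
After reduction: 172 − 17 = 155 months
Less time served: 155 months − 2 months = 153 months
Minimum 87 months: 153 months meets the minimum, no increase.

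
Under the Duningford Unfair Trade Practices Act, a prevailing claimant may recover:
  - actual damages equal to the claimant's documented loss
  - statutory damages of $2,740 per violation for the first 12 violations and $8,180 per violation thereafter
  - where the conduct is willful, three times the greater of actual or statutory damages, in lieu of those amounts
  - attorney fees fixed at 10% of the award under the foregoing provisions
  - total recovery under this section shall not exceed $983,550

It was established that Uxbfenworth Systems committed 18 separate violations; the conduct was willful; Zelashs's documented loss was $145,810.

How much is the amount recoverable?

First 12 violations: 12 × $2,740 = $32,880
Remaining violations: (18 − 12) × $8,180 = $49,080
Statutory damages: $32,880 + $49,080 = $81,960
Greater of actual damages ($145,810) or statutory damages ($81,960): $145,810
Trebled: 3 × $145,810 = $437,430
Attorney fees: 10% of $437,430 = $43,743
Total before cap: $437,430 + $43,743 = $481,173
Cap at $983,550: $481,173 is within the cap, no reduction.

$481,173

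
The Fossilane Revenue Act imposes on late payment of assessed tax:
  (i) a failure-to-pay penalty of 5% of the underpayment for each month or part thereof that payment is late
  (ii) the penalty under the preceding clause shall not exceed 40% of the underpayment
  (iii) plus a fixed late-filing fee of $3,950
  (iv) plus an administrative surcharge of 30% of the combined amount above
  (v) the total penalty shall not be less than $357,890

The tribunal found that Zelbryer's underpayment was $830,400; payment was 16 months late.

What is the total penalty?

Accrued rate: 5% × 16 = 80%, capped at 40% → 40%
Failure-to-pay penalty: 40% of $830,400 = $332,160
Penalty before surcharge: $332,160 + $3,950 = $336,110
Administrative surcharge: 30% of $336,110 = $100,833
Total penalty: $336,110 + $100,833 = $436,943
Minimum $357,890: $436,943 meets the minimum, no increase.

$436,943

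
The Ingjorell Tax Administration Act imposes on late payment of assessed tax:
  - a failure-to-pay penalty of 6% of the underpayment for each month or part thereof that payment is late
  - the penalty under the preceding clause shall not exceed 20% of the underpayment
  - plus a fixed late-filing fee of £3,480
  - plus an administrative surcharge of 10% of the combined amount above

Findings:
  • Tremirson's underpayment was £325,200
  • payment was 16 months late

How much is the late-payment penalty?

Accrued rate: 6% × 16 = 96%, capped at 20% → 20%
Failure-to-pay penalty: 20% of £325,200 = £65,040
Penalty before surcharge: £65,040 + £3,480 = £68,520
Administrative surcharge: 10% of £68,520 = £6,852
Total penalty: £68,520 + £6,852 = £75,372

Penalty: £75,372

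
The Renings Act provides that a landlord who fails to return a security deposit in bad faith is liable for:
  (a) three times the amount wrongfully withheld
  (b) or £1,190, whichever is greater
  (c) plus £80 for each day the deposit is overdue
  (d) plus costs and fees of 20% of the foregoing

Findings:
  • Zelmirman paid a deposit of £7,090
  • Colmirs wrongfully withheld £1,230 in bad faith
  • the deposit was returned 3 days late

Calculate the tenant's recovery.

£4,716

Trebled: 3 × £1,230 = £3,690
Minimum £1,190: £3,690 meets the minimum, no increase.
Late-return penalty: 3 × £80 = £240
Damages plus late penalty: £3,690 + £240 = £3,930
Costs and fees: 20% of £3,930 = £786
Total recovery: £3,930 + £786 = £4,716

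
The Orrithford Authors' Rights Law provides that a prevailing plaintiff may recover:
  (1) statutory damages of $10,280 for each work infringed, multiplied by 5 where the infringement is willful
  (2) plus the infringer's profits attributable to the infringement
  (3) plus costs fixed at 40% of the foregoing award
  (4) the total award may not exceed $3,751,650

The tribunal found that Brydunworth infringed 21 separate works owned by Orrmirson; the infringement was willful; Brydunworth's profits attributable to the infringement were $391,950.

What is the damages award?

$2,059,890

Statutory damages: 21 × $10,280 = $215,880
Multiplied by 5: 5 × $215,880 = $1,079,400
Combined award: $1,079,400 + $391,950 = $1,471,350
Costs: 40% of $1,471,350 = $588,540
Award plus costs: $1,471,350 + $588,540 = $2,059,890
Cap at $3,751,650: $2,059,890 is within the cap, no reduction.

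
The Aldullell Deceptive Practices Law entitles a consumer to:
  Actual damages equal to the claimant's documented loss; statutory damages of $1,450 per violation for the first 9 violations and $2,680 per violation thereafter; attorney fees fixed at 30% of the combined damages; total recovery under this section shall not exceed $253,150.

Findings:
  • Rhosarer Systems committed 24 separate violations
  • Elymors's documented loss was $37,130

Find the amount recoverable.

First 9 violations: 9 × $1,450 = $13,050
Remaining violations: (24 − 9) × $2,680 = $40,200
Statutory damages: $13,050 + $40,200 = $53,250
Combined damages: $37,130 + $53,250 = $90,380
Attorney fees: 30% of $90,380 = $27,114
Total before cap: $90,380 + $27,114 = $117,494
Cap at $253,150: $117,494 is within the cap, no reduction.

$117,494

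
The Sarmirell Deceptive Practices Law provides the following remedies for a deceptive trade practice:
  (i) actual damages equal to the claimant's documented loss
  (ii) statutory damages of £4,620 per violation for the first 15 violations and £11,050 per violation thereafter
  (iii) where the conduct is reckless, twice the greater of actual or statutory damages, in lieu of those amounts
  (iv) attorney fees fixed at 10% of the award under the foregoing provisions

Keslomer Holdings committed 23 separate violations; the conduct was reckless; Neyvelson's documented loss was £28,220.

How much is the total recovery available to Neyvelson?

£346,940

First 15 violations: 15 × £4,620 = £69,300
Remaining violations: (23 − 15) × £11,050 = £88,400
Statutory damages: £69,300 + £88,400 = £157,700
Greater of actual damages (£28,220) or statutory damages (£157,700): £157,700
Doubled: 2 × £157,700 = £315,400
Attorney fees: 10% of £315,400 = £31,540
Total recovery: £315,400 + £31,540 = £346,940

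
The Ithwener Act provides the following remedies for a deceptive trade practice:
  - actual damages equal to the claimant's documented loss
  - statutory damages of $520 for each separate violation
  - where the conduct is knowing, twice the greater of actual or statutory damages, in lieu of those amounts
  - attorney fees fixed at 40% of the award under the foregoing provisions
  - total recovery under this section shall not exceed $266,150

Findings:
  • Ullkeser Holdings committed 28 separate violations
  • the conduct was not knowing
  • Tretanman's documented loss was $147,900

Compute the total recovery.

Statutory damages: 28 × $520 = $14,560
Conduct not knowing: the in-lieu enhancement does not apply.
Actual plus statutory damages: $147,900 + $14,560 = $162,460
Attorney fees: 40% of $162,460 = $64,984
Total before cap: $162,460 + $64,984 = $227,444
Cap at $266,150: $227,444 is within the cap, no reduction.

Total recovery: $227,444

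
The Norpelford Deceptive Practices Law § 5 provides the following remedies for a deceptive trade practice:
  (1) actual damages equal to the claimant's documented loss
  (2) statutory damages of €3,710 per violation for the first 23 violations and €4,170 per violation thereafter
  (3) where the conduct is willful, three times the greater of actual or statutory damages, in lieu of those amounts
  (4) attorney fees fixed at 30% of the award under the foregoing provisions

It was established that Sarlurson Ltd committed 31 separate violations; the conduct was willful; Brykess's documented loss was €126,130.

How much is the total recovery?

First 23 violations: 23 × €3,710 = €85,330
Remaining violations: (31 − 23) × €4,170 = €33,360
Statutory damages: €85,330 + €33,360 = €118,690
Greater of actual damages (€126,130) or statutory damages (€118,690): €126,130
Trebled: 3 × €126,130 = €378,390
Attorney fees: 30% of €378,390 = €113,517
Total recovery: €378,390 + €113,517 = €491,907

Total recovery: €491,907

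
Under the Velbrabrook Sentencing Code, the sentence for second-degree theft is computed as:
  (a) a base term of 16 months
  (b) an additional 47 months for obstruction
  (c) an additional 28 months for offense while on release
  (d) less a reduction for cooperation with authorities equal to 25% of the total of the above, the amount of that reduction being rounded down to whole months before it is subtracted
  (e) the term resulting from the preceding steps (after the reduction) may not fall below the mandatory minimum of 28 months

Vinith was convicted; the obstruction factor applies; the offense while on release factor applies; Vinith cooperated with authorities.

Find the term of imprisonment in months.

69 months

Obstruction enhancement: +47 months
Offense while on release enhancement: +28 months
Adjusted term: 16 months + 47 months + 28 months = 91 months
Cooperation with authorities reduction: 25% of 91 months = 22 months (rounded down)
After reduction: 91 − 22 = 69 months
Minimum 28 months: 69 months meets the minimum, no increase.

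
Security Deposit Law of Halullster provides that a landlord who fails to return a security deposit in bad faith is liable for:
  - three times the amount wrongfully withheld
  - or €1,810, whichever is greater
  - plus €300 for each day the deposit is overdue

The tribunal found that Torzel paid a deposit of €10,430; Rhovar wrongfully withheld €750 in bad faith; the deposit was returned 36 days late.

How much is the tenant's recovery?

Trebled: 3 × €750 = €2,250
Minimum €1,810: €2,250 meets the minimum, no increase.
Late-return penalty: 36 × €300 = €10,800
Damages plus late penalty: €2,250 + €10,800 = €13,050

€13,050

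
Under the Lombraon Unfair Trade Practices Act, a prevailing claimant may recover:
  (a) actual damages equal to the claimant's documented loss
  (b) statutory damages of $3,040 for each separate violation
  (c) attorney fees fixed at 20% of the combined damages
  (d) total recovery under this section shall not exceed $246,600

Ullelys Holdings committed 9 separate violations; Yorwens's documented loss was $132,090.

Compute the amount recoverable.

$191,340

Statutory damages: 9 × $3,040 = $27,360
Combined damages: $132,090 + $27,360 = $159,450
Attorney fees: 20% of $159,450 = $31,890
Total before cap: $159,450 + $31,890 = $191,340
Cap at $246,600: $191,340 is within the cap, no reduction.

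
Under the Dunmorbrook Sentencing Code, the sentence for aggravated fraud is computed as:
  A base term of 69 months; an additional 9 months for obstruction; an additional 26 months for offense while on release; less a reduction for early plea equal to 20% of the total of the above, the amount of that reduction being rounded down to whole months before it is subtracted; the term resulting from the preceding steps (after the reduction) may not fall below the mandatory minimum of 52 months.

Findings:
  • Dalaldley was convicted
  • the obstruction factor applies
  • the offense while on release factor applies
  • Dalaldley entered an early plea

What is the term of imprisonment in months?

Obstruction enhancement: +9 months
Offense while on release enhancement: +26 months
Adjusted term: 69 months + 9 months + 26 months = 104 months
Early plea reduction: 20% of 104 months = 20 months (rounded down)
After reduction: 104 − 20 = 84 months
Minimum 52 months: 84 months meets the minimum, no increase.

84 months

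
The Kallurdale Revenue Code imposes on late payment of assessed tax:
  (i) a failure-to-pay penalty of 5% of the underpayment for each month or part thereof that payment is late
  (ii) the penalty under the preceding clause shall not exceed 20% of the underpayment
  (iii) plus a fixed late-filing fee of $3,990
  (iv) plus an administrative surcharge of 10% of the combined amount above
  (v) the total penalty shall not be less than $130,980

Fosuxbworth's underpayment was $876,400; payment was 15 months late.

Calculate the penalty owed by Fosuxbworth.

Accrued rate: 5% × 15 = 75%, capped at 20% → 20%
Failure-to-pay penalty: 20% of $876,400 = $175,280
Penalty before surcharge: $175,280 + $3,990 = $179,270
Administrative surcharge: 10% of $179,270 = $17,927
Total penalty: $179,270 + $17,927 = $197,197
Minimum $130,980: $197,197 meets the minimum, no increase.

$197,197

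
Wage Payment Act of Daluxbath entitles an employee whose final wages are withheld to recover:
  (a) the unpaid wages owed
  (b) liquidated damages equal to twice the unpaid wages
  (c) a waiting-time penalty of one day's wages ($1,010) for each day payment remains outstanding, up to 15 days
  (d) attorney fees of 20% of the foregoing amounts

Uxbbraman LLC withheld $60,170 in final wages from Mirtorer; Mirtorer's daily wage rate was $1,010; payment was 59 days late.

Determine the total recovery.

$234,792

Doubled: 2 × $60,170 = $120,340
Penalty days: min(59, 15) = 15
Waiting-time penalty: 15 × $1,010 = $15,150
Subtotal: $60,170 + $120,340 + $15,150 = $195,660
Attorney fees: 20% of $195,660 = $39,132
Total award: $195,660 + $39,132 = $234,792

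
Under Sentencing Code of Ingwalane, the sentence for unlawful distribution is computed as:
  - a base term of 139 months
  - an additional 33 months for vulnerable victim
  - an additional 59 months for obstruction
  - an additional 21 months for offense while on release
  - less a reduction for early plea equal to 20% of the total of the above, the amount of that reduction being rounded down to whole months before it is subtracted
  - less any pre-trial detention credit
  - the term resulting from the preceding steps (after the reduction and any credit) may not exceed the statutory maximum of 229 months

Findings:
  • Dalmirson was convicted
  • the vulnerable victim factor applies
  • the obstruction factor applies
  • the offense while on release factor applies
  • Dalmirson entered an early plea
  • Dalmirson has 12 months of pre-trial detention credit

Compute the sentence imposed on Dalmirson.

Vulnerable victim enhancement: +33 months
Obstruction enhancement: +59 months
Offense while on release enhancement: +21 months
Adjusted term: 139 months + 33 months + 59 months + 21 months = 252 months
Early plea reduction: 20% of 252 months = 50 months (rounded down)
After reduction: 252 − 50 = 202 months
Less pre-trial detention credit: 202 months − 12 months = 190 months
Cap at 229 months: 190 months is within the cap, no reduction.

190 months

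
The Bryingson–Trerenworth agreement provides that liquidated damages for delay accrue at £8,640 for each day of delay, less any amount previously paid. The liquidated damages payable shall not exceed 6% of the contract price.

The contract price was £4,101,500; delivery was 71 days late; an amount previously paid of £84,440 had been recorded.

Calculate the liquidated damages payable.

Per-day damages: 71 × £8,640 = £613,440
Less amount previously paid: £613,440 − £84,440 = £529,000
Cap: 6% of £4,101,500 = £246,090
Cap at £246,090: £529,000 exceeds the cap → £246,090

Liquidated damages: £246,090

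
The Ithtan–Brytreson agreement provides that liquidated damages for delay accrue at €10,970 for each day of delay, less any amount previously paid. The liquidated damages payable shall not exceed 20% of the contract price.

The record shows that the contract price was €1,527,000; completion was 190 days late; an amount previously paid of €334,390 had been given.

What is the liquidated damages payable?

Per-day damages: 190 × €10,970 = €2,084,300
Less amount previously paid: €2,084,300 − €334,390 = €1,749,910
Cap: 20% of €1,527,000 = €305,400
Cap at €305,400: €1,749,910 exceeds the cap → €305,400

€305,400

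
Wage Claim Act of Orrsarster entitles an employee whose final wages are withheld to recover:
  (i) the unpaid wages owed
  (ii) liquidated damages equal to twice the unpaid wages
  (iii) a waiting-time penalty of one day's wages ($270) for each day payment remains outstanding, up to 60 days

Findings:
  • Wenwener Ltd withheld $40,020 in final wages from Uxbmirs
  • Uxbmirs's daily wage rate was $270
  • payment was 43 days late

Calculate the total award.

Doubled: 2 × $40,020 = $80,040
Penalty days: min(43, 60) = 43
Waiting-time penalty: 43 × $270 = $11,610
Total award: $40,020 + $80,040 + $11,610 = $131,670

$131,670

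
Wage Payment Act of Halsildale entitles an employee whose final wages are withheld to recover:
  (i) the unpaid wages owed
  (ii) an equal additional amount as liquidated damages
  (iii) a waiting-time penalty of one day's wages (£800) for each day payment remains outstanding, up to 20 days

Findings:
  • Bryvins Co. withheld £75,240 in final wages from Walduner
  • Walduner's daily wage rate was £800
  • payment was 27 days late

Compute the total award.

Total award: £166,480

Liquidated damages (equal amount): £75,240
Penalty days: min(27, 20) = 20
Waiting-time penalty: 20 × £800 = £16,000
Total award: £75,240 + £75,240 + £16,000 = £166,480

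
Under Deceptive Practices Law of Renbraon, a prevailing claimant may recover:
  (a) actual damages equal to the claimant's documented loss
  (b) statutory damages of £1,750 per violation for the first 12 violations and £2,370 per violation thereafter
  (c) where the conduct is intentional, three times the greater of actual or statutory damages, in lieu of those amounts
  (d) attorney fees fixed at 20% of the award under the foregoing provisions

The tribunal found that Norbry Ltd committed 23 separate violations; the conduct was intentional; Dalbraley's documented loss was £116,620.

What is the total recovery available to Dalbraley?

£419,832

First 12 violations: 12 × £1,750 = £21,000
Remaining violations: (23 − 12) × £2,370 = £26,070
Statutory damages: £21,000 + £26,070 = £47,070
Greater of actual damages (£116,620) or statutory damages (£47,070): £116,620
Trebled: 3 × £116,620 = £349,860
Attorney fees: 20% of £349,860 = £69,972
Total recovery: £349,860 + £69,972 = £419,832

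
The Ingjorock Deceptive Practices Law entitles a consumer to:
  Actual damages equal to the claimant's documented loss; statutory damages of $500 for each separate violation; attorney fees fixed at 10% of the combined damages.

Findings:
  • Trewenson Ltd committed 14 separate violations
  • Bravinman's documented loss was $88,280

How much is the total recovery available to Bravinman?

$104,808

Statutory damages: 14 × $500 = $7,000
Combined damages: $88,280 + $7,000 = $95,280
Attorney fees: 10% of $95,280 = $9,528
Total recovery: $95,280 + $9,528 = $104,808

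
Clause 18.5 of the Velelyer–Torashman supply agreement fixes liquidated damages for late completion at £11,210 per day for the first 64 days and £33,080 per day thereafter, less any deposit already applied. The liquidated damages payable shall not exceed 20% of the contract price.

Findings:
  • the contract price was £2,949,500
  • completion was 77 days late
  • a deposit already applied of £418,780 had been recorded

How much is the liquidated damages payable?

£589,900

First 64 days: 64 × £11,210 = £717,440
Remaining days: (77 − 64) × £33,080 = £430,040
Accrued per-day damages: £717,440 + £430,040 = £1,147,480
Less deposit already applied: £1,147,480 − £418,780 = £728,700
Cap: 20% of £2,949,500 = £589,900
Cap at £589,900: £728,700 exceeds the cap → £589,900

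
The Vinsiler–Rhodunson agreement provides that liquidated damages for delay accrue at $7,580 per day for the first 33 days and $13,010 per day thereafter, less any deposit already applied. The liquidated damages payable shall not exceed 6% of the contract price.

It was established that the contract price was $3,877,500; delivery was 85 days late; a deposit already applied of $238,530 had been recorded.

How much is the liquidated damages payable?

First 33 days: 33 × $7,580 = $250,140
Remaining days: (85 − 33) × $13,010 = $676,520
Accrued per-day damages: $250,140 + $676,520 = $926,660
Less deposit already applied: $926,660 − $238,530 = $688,130
Cap: 6% of $3,877,500 = $232,650
Cap at $232,650: $688,130 exceeds the cap → $232,650

Liquidated damages: $232,650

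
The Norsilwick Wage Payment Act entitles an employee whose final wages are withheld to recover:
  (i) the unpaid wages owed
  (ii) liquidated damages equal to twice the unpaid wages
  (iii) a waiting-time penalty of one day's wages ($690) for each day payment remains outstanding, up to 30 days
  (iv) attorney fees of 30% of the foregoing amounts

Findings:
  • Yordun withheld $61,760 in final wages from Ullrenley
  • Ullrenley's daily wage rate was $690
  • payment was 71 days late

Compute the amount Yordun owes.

$267,774

Doubled: 2 × $61,760 = $123,520
Penalty days: min(71, 30) = 30
Waiting-time penalty: 30 × $690 = $20,700
Subtotal: $61,760 + $123,520 + $20,700 = $205,980
Attorney fees: 30% of $205,980 = $61,794
Total award: $205,980 + $61,794 = $267,774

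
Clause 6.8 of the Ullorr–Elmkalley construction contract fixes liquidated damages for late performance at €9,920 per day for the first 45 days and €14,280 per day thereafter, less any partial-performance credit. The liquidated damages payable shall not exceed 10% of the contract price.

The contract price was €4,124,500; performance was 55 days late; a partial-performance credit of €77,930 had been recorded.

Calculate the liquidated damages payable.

€412,450

First 45 days: 45 × €9,920 = €446,400
Remaining days: (55 − 45) × €14,280 = €142,800
Accrued per-day damages: €446,400 + €142,800 = €589,200
Less partial-performance credit: €589,200 − €77,930 = €511,270
Cap: 10% of €4,124,500 = €412,450
Cap at €412,450: €511,270 exceeds the cap → €412,450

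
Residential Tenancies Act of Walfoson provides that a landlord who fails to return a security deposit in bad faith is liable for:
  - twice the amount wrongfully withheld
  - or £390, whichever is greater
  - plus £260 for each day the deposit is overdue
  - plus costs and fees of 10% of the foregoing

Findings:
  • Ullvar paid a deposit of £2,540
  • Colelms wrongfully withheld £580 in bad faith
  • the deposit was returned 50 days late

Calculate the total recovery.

Recovery: £15,576

Doubled: 2 × £580 = £1,160
Minimum £390: £1,160 meets the minimum, no increase.
Late-return penalty: 50 × £260 = £13,000
Damages plus late penalty: £1,160 + £13,000 = £14,160
Costs and fees: 10% of £14,160 = £1,416
Total recovery: £14,160 + £1,416 = £15,576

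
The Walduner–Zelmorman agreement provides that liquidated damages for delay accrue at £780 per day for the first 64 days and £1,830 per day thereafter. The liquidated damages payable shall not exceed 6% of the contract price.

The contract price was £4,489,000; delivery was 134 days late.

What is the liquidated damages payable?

First 64 days: 64 × £780 = £49,920
Remaining days: (134 − 64) × £1,830 = £128,100
Accrued per-day damages: £49,920 + £128,100 = £178,020
Cap: 6% of £4,489,000 = £269,340
Cap at £269,340: £178,020 is within the cap, no reduction.

£178,020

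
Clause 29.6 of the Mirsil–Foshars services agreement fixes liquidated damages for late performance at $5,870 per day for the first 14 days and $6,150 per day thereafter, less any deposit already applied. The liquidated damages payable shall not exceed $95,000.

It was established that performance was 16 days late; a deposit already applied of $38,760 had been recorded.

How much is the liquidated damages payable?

First 14 days: 14 × $5,870 = $82,180
Remaining days: (16 − 14) × $6,150 = $12,300
Accrued per-day damages: $82,180 + $12,300 = $94,480
Less deposit already applied: $94,480 − $38,760 = $55,720
Cap at $95,000: $55,720 is within the cap, no reduction.

$55,720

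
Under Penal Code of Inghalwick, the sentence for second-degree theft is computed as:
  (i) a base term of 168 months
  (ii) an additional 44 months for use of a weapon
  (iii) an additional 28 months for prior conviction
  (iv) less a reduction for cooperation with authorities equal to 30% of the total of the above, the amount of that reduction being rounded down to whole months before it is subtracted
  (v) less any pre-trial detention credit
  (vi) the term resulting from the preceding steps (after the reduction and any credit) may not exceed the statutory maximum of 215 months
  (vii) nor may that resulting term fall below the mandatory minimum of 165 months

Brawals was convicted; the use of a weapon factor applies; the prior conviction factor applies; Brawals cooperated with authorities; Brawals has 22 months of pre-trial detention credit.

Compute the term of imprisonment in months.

Use of a weapon enhancement: +44 months
Prior conviction enhancement: +28 months
Adjusted term: 168 months + 44 months + 28 months = 240 months
Cooperation with authorities reduction: 30% of 240 months = 72 months (rounded down)
After reduction: 240 − 72 = 168 months
Less pre-trial detention credit: 168 months − 22 months = 146 months
Cap at 215 months: 146 months is within the cap, no reduction.
Minimum 165 months: 146 months is below the minimum → 165 months

Sentence: 165 months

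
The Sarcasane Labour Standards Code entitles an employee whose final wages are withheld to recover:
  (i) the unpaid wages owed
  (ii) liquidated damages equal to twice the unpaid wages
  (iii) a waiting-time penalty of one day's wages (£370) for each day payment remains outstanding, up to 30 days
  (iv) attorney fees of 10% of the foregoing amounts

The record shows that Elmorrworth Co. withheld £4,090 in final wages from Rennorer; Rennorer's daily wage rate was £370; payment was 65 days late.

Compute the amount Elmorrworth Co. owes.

Doubled: 2 × £4,090 = £8,180
Penalty days: min(65, 30) = 30
Waiting-time penalty: 30 × £370 = £11,100
Subtotal: £4,090 + £8,180 + £11,100 = £23,370
Attorney fees: 10% of £23,370 = £2,337
Total award: £23,370 + £2,337 = £25,707

£25,707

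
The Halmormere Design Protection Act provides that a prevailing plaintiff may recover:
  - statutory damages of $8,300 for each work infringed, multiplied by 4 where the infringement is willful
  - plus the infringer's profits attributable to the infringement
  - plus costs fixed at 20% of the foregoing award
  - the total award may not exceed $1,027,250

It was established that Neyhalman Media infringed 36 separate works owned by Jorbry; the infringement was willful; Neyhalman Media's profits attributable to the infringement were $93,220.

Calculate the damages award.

$1,027,250

Statutory damages: 36 × $8,300 = $298,800
Multiplied by 4: 4 × $298,800 = $1,195,200
Combined award: $1,195,200 + $93,220 = $1,288,420
Costs: 20% of $1,288,420 = $257,684
Award plus costs: $1,288,420 + $257,684 = $1,546,104
Cap at $1,027,250: $1,546,104 exceeds the cap → $1,027,250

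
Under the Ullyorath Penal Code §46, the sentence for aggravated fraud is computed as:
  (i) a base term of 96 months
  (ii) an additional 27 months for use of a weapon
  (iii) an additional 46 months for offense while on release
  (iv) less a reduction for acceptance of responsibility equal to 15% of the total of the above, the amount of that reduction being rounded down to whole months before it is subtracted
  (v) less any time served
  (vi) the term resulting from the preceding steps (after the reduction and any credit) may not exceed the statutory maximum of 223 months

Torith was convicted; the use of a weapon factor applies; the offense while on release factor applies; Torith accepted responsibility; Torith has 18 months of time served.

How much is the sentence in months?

Use of a weapon enhancement: +27 months
Offense while on release enhancement: +46 months
Adjusted term: 96 months + 27 months + 46 months = 169 months
Acceptance of responsibility reduction: 15% of 169 months = 25 months (rounded down)
After reduction: 169 − 25 = 144 months
Less time served: 144 months − 18 months = 126 months
Cap at 223 months: 126 months is within the cap, no reduction.

Sentence: 126 months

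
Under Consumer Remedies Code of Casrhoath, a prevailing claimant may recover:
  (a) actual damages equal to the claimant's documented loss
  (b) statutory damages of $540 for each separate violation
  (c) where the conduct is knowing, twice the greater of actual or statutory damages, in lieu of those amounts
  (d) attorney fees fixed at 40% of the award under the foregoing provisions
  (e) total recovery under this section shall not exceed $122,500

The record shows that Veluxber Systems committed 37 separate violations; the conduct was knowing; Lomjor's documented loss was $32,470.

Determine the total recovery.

Statutory damages: 37 × $540 = $19,980
Greater of actual damages ($32,470) or statutory damages ($19,980): $32,470
Doubled: 2 × $32,470 = $64,940
Attorney fees: 40% of $64,940 = $25,976
Total before cap: $64,940 + $25,976 = $90,916
Cap at $122,500: $90,916 is within the cap, no reduction.

Total recovery: $90,916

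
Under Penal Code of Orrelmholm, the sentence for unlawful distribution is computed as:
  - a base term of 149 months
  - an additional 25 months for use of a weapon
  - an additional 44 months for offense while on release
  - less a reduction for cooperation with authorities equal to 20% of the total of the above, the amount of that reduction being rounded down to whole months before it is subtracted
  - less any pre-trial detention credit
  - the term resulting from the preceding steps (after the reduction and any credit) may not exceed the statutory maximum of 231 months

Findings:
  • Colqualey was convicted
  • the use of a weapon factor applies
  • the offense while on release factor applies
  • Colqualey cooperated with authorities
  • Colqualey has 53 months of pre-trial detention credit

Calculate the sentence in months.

Sentence: 122 months

Use of a weapon enhancement: +25 months
Offense while on release enhancement: +44 months
Adjusted term: 149 months + 25 months + 44 months = 218 months
Cooperation with authorities reduction: 20% of 218 months = 43 months (rounded down)
After reduction: 218 − 43 = 175 months
Less pre-trial detention credit: 175 months − 53 months = 122 months
Cap at 231 months: 122 months is within the cap, no reduction.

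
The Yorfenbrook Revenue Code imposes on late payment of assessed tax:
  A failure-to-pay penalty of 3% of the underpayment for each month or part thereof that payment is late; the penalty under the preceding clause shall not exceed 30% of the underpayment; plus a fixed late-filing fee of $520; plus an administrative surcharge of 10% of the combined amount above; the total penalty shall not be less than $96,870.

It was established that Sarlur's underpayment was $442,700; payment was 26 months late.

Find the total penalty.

Accrued rate: 3% × 26 = 78%, capped at 30% → 30%
Failure-to-pay penalty: 30% of $442,700 = $132,810
Penalty before surcharge: $132,810 + $520 = $133,330
Administrative surcharge: 10% of $133,330 = $13,333
Total penalty: $133,330 + $13,333 = $146,663
Minimum $96,870: $146,663 meets the minimum, no increase.

$146,663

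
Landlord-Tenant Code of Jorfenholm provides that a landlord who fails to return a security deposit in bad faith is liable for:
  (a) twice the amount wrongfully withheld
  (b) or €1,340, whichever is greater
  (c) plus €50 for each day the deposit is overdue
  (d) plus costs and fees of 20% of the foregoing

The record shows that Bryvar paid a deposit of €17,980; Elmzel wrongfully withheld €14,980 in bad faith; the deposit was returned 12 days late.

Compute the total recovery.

Doubled: 2 × €14,980 = €29,960
Minimum €1,340: €29,960 meets the minimum, no increase.
Late-return penalty: 12 × €50 = €600
Damages plus late penalty: €29,960 + €600 = €30,560
Costs and fees: 20% of €30,560 = €6,112
Total recovery: €30,560 + €6,112 = €36,672

€36,672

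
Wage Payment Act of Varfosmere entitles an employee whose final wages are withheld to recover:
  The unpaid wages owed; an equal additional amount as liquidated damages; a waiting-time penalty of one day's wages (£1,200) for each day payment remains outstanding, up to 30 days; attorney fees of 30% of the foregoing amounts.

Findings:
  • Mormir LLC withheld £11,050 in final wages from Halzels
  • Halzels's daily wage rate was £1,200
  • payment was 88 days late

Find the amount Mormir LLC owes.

£75,530

Liquidated damages (equal amount): £11,050
Penalty days: min(88, 30) = 30
Waiting-time penalty: 30 × £1,200 = £36,000
Subtotal: £11,050 + £11,050 + £36,000 = £58,100
Attorney fees: 30% of £58,100 = £17,430
Total award: £58,100 + £17,430 = £75,530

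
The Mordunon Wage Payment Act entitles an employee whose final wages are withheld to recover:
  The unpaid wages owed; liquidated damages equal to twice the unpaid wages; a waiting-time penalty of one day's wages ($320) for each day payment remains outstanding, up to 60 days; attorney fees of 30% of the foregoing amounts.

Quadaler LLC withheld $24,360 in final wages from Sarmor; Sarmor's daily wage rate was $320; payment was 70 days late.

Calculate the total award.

Doubled: 2 × $24,360 = $48,720
Penalty days: min(70, 60) = 60
Waiting-time penalty: 60 × $320 = $19,200
Subtotal: $24,360 + $48,720 + $19,200 = $92,280
Attorney fees: 30% of $92,280 = $27,684
Total award: $92,280 + $27,684 = $119,964

$119,964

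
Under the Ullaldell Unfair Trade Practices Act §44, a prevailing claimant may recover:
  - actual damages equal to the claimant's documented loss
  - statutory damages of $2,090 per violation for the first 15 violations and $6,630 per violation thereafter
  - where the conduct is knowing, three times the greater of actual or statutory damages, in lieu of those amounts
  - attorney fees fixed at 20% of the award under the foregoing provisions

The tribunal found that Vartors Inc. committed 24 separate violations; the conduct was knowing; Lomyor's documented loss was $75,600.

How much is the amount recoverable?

First 15 violations: 15 × $2,090 = $31,350
Remaining violations: (24 − 15) × $6,630 = $59,670
Statutory damages: $31,350 + $59,670 = $91,020
Greater of actual damages ($75,600) or statutory damages ($91,020): $91,020
Trebled: 3 × $91,020 = $273,060
Attorney fees: 20% of $273,060 = $54,612
Total recovery: $273,060 + $54,612 = $327,672

Total recovery: $327,672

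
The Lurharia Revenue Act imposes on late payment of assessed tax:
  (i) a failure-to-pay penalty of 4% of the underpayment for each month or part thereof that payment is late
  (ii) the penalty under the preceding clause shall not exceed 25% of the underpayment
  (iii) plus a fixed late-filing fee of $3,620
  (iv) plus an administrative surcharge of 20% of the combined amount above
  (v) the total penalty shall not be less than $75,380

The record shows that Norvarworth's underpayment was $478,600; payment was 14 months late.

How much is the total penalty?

Accrued rate: 4% × 14 = 56%, capped at 25% → 25%
Failure-to-pay penalty: 25% of $478,600 = $119,650
Penalty before surcharge: $119,650 + $3,620 = $123,270
Administrative surcharge: 20% of $123,270 = $24,654
Total penalty: $123,270 + $24,654 = $147,924
Minimum $75,380: $147,924 meets the minimum, no increase.

$147,924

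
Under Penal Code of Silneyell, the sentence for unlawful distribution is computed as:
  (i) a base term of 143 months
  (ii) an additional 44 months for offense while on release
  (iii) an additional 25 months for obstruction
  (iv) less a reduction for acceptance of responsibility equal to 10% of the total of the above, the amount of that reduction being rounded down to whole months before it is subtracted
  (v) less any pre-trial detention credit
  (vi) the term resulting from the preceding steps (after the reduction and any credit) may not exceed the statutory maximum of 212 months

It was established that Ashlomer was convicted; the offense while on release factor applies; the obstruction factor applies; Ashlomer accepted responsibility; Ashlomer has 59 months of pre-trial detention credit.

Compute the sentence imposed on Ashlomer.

132 months

Offense while on release enhancement: +44 months
Obstruction enhancement: +25 months
Adjusted term: 143 months + 44 months + 25 months = 212 months
Acceptance of responsibility reduction: 10% of 212 months = 21 months (rounded down)
After reduction: 212 − 21 = 191 months
Less pre-trial detention credit: 191 months − 59 months = 132 months
Cap at 212 months: 132 months is within the cap, no reduction.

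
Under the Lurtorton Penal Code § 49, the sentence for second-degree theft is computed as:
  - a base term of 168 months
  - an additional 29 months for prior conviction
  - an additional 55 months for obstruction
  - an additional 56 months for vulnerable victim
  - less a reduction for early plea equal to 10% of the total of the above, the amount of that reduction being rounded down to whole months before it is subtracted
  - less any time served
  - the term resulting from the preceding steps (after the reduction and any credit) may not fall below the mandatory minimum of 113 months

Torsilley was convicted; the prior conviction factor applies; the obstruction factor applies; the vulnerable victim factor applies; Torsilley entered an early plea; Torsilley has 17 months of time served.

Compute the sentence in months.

261 months

Prior conviction enhancement: +29 months
Obstruction enhancement: +55 months
Vulnerable victim enhancement: +56 months
Adjusted term: 168 months + 29 months + 55 months + 56 months = 308 months
Early plea reduction: 10% of 308 months = 30 months (rounded down)
After reduction: 308 − 30 = 278 months
Less time served: 278 months − 17 months = 261 months
Minimum 113 months: 261 months meets the minimum, no increase.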